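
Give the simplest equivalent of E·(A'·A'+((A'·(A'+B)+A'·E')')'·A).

E·(A'·A'+((A'·(A'+B)+A'·E')')'·A)
= E·(A'·A'+(A'·(A'+B)+A'·E')·A)   [double negation]
= E·(A'·A'+(A'+A'·E')·A)   [absorption]
= E·(A'·A'+A'·A)   [absorption]
= E·A'   [distribution]

E·A'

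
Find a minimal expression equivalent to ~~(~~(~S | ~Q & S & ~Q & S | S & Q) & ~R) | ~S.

~R | ~S

~~(~~(~S | ~Q & S & ~Q & S | S & Q) & ~R) | ~S
= ~~(~S | ~Q & S & ~Q & S | S & Q) & ~R | ~S   — double negation
= ~~(~S | ~Q & S | S & Q) & ~R | ~S   — idempotence
= (~S | ~Q & S | S & Q) & ~R | ~S   — double negation
= (~S | S) & ~R | ~S   — distribution
= ~R | ~S   — complement / identity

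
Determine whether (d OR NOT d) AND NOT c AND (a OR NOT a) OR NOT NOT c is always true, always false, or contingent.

always true

(d OR NOT d) AND NOT c AND (a OR NOT a) OR NOT NOT c
= (d OR NOT d) AND NOT c OR NOT NOT c   [complement / identity]
= NOT c OR NOT NOT c   [complement / identity]
= NOT c OR c   [double negation]
= TRUE   [complement]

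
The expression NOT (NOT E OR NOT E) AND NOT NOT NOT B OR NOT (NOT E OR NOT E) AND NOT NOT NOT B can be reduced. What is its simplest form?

NOT (NOT E OR NOT E) AND NOT NOT NOT B OR NOT (NOT E OR NOT E) AND NOT NOT NOT B
= NOT (NOT E OR NOT E) AND NOT NOT NOT B   [idempotence]
= NOT NOT E AND NOT NOT NOT B   [idempotence]
= E AND NOT NOT NOT B   [double negation]
= E AND NOT B   [double negation]

E AND NOT B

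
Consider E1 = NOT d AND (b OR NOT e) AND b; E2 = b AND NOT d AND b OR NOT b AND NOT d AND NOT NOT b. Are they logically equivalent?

Yes

E1: NOT d AND (b OR NOT e) AND b
    = NOT d AND b   — absorption
E2: b AND NOT d AND b OR NOT b AND NOT d AND NOT NOT b
    = b AND NOT d AND b OR NOT b AND NOT d AND b   — double negation
    = NOT d AND b   — distribution
Both reduce to NOT d AND b, so they are equivalent.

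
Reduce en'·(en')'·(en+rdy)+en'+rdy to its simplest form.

en'+rdy

en'·(en')'·(en+rdy)+en'+rdy
= en'·en·(en+rdy)+en'+rdy
= en'·en+en'+rdy
= en'+rdy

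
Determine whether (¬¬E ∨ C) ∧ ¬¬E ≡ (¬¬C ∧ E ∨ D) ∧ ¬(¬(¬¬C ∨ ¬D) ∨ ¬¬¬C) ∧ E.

E1: (¬¬E ∨ C) ∧ ¬¬E
    = ¬¬E   [absorption]
    = E   [double negation]
E2: (¬¬C ∧ E ∨ D) ∧ ¬(¬(¬¬C ∨ ¬D) ∨ ¬¬¬C) ∧ E
    = (¬¬C ∧ E ∨ D) ∧ (¬¬C ∨ ¬D) ∧ ¬¬C ∧ E   [De Morgan]
    = (¬¬C ∧ E ∨ D) ∧ ¬¬C ∧ E   [absorption]
    = ¬¬C ∧ E   [absorption]
    = C ∧ E   [double negation]
These differ: at C=0, D=1, E=1, E1 = 1 but E2 = 0.

No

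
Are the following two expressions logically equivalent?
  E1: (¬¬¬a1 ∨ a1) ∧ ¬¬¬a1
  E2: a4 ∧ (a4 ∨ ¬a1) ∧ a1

E1: (¬¬¬a1 ∨ a1) ∧ ¬¬¬a1
    = (¬a1 ∨ a1) ∧ ¬¬¬a1   — double negation
    = (¬a1 ∨ a1) ∧ ¬a1   — double negation
    = ¬a1   — complement / identity
E2: a4 ∧ (a4 ∨ ¬a1) ∧ a1
    = a4 ∧ a1   — absorption
These differ: at a1=0, a4=1, E1 = 1 but E2 = 0.

No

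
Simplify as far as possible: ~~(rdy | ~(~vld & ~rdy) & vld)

rdy | vld

~~(rdy | ~(~vld & ~rdy) & vld)
= ~~(rdy | (vld | rdy) & vld)   — De Morgan
= ~~(rdy | vld)   — absorption
= rdy | vld   — double negation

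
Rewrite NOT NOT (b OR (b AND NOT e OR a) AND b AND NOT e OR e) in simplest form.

NOT NOT (b OR (b AND NOT e OR a) AND b AND NOT e OR e)
= b OR (b AND NOT e OR a) AND b AND NOT e OR e   — double negation
= b OR b AND NOT e OR e   — absorption
= b OR e   — absorption

b OR e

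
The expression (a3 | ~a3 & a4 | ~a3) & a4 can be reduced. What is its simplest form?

a4

(a3 | ~a3 & a4 | ~a3) & a4
= (a3 | ~a3) & a4   — absorption
= a4   — complement / identity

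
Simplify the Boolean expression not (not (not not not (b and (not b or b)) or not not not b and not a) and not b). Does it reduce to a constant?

True

not (not (not not not (b and (not b or b)) or not not not b and not a) and not b)
= not (not (not not not b or not not not b and not a) and not b)   (complement / identity)
= not not not b or not not not b and not a or b   (De Morgan)
= not not not b or b   (absorption)
= not b or b   (double negation)
= True   (complement)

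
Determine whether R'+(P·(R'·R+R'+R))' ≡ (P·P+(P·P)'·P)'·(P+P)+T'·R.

No

E1: R'+(P·(R'·R+R'+R))'
    = R'+(P·(R'+R))'   [complement / identity]
    = R'+P'   [complement / identity]
E2: (P·P+(P·P)'·P)'·(P+P)+T'·R
    = (P·P+(P·P)'·P)'·P+T'·R   [idempotence]
    = (P·P+P'·P)'·P+T'·R   [idempotence]
    = P'·P+T'·R   [distribution]
    = T'·R   [complement / identity]
These differ: at P=0, R=0, T=0, E1 = 1 but E2 = 0.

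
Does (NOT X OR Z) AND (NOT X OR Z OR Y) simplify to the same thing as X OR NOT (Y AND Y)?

E1: (NOT X OR Z) AND (NOT X OR Z OR Y)
    = NOT X OR Z   (absorption)
E2: X OR NOT (Y AND Y)
    = X OR NOT Y   (idempotence)
These differ: at X=1, Y=0, Z=0, E1 = 0 but E2 = 1.

No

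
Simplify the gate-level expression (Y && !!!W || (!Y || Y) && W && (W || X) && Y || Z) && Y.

(Y && !!!W || (!Y || Y) && W && (W || X) && Y || Z) && Y
= (Y && !!!W || W && (W || X) && Y || Z) && Y   (complement / identity)
= (Y && !!!W || W && Y || Z) && Y   (absorption)
= (Y && !W || W && Y || Z) && Y   (double negation)
= (Y || Z) && Y   (distribution)
= Y   (absorption)

Y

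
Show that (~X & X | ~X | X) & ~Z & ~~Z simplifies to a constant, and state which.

0

(~X & X | ~X | X) & ~Z & ~~Z
= (~X | X) & ~Z & ~~Z
= ~Z & ~~Z
= ~Z & Z
= 0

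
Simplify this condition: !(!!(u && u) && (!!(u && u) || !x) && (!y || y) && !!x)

!(!!(u && u) && (!!(u && u) || !x) && (!y || y) && !!x)
= !(!!(u && u) && (!y || y) && !!x)   (absorption)
= !(!!u && (!y || y) && !!x)   (idempotence)
= !(!!u && !!x)   (complement / identity)
= !u || !x   (De Morgan)

!u || !x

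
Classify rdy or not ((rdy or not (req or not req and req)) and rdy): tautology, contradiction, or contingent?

tautology

rdy or not ((rdy or not (req or not req and req)) and rdy)
= rdy or not ((rdy or not req) and rdy)   (complement / identity)
= rdy or not rdy   (absorption)
= True   (complement)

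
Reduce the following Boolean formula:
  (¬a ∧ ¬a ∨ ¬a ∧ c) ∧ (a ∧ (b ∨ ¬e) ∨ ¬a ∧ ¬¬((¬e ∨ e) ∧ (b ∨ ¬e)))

¬a ∧ (b ∨ ¬e)

(¬a ∧ ¬a ∨ ¬a ∧ c) ∧ (a ∧ (b ∨ ¬e) ∨ ¬a ∧ ¬¬((¬e ∨ e) ∧ (b ∨ ¬e)))
= (¬a ∧ ¬a ∨ ¬a ∧ c) ∧ (a ∧ (b ∨ ¬e) ∨ ¬a ∧ ¬¬(b ∨ ¬e))   (complement / identity)
= ¬a ∧ (¬a ∨ c) ∧ (a ∧ (b ∨ ¬e) ∨ ¬a ∧ ¬¬(b ∨ ¬e))   (distribution)
= ¬a ∧ (¬a ∨ c) ∧ (a ∧ (b ∨ ¬e) ∨ ¬a ∧ (b ∨ ¬e))   (double negation)
= ¬a ∧ (¬a ∨ c) ∧ (b ∨ ¬e)   (distribution)
= ¬a ∧ (b ∨ ¬e)   (absorption)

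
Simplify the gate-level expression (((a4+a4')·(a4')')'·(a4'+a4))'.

a4

(((a4+a4')·(a4')')'·(a4'+a4))'
= (((a4')')'·(a4'+a4))'   — complement / identity
= (((a4')')')'   — complement / identity
= (a4')'   — double negation
= a4   — double negation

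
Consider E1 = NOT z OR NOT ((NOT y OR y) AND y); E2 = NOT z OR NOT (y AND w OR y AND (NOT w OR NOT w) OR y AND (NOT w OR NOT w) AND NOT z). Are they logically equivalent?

Yes

E1: NOT z OR NOT ((NOT y OR y) AND y)
    = NOT z OR NOT y   — complement / identity
E2: NOT z OR NOT (y AND w OR y AND (NOT w OR NOT w) OR y AND (NOT w OR NOT w) AND NOT z)
    = NOT z OR NOT (y AND w OR y AND (NOT w OR NOT w))   — absorption
    = NOT z OR NOT (y AND w OR y AND NOT w)   — idempotence
    = NOT z OR NOT y   — distribution
Both reduce to NOT z OR NOT y, so they are equivalent.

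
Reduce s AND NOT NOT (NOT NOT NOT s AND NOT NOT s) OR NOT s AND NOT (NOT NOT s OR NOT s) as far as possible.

s AND NOT NOT (NOT NOT NOT s AND NOT NOT s) OR NOT s AND NOT (NOT NOT s OR NOT s)
= s AND NOT (NOT NOT s OR NOT s) OR NOT s AND NOT (NOT NOT s OR NOT s)   — De Morgan
= NOT (NOT NOT s OR NOT s)   — distribution
= NOT s AND s   — De Morgan
= FALSE   — complement

FALSE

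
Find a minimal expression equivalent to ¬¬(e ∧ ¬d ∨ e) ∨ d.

e ∨ d

¬¬(e ∧ ¬d ∨ e) ∨ d
= ¬¬e ∨ d   [absorption]
= e ∨ d   [double negation]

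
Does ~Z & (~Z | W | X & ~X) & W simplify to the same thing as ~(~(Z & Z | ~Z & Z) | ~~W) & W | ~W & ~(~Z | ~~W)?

No

E1: ~Z & (~Z | W | X & ~X) & W
    = ~Z & (~Z | W) & W   (complement / identity)
    = ~Z & W   (absorption)
E2: ~(~(Z & Z | ~Z & Z) | ~~W) & W | ~W & ~(~Z | ~~W)
    = ~(~Z | ~~W) & W | ~W & ~(~Z | ~~W)   (distribution)
    = ~(~Z | ~~W)   (distribution)
    = Z & ~W   (De Morgan)
These differ: at W=1, X=0, Z=0, E1 = 1 but E2 = 0.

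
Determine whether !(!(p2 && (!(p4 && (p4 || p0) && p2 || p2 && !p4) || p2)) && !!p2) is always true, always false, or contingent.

!(!(p2 && (!(p4 && (p4 || p0) && p2 || p2 && !p4) || p2)) && !!p2)
= !(!(p2 && (!(p4 && p2 || p2 && !p4) || p2)) && !!p2)   (absorption)
= !(!(p2 && (!p2 || p2)) && !!p2)   (distribution)
= !(!p2 && !!p2)   (complement / identity)
= p2 || !p2   (De Morgan)
= true   (complement)

always true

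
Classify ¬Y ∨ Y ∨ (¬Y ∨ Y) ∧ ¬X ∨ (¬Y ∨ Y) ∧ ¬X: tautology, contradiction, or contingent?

tautology

¬Y ∨ Y ∨ (¬Y ∨ Y) ∧ ¬X ∨ (¬Y ∨ Y) ∧ ¬X
= ¬Y ∨ Y ∨ (¬Y ∨ Y) ∧ ¬X
= ¬Y ∨ Y
= True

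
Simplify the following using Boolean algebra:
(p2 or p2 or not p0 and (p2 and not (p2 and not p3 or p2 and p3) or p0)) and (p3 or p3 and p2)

(p2 or p2 or not p0 and (p2 and not (p2 and not p3 or p2 and p3) or p0)) and (p3 or p3 and p2)
= (p2 or p2 or not p0 and (p2 and not p2 or p0)) and (p3 or p3 and p2)   (distribution)
= (p2 or p2 or not p0 and p0) and (p3 or p3 and p2)   (complement / identity)
= (p2 or p2) and (p3 or p3 and p2)   (complement / identity)
= p2 and (p3 or p3 and p2)   (idempotence)
= p2 and p3   (absorption)

p2 and p3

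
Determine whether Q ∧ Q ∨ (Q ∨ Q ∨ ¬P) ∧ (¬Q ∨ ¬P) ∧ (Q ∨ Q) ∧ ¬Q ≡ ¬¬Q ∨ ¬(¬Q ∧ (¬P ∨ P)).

Yes

E1: Q ∧ Q ∨ (Q ∨ Q ∨ ¬P) ∧ (¬Q ∨ ¬P) ∧ (Q ∨ Q) ∧ ¬Q
    = Q ∧ Q ∨ ((Q ∨ Q) ∧ ¬Q ∨ ¬P) ∧ (Q ∨ Q) ∧ ¬Q   (distribution)
    = Q ∧ Q ∨ (Q ∨ Q) ∧ ¬Q   (absorption)
    = Q ∧ Q ∨ Q ∧ ¬Q   (idempotence)
    = Q   (distribution)
E2: ¬¬Q ∨ ¬(¬Q ∧ (¬P ∨ P))
    = ¬¬Q ∨ ¬¬Q   (complement / identity)
    = ¬¬Q   (idempotence)
    = Q   (double negation)
Both reduce to Q, so they are equivalent.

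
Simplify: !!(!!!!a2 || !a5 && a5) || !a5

!!(!!!!a2 || !a5 && a5) || !a5
= !!!!!!a2 || !a5   [complement / identity]
= !!!!a2 || !a5   [double negation]
= !!a2 || !a5   [double negation]
= a2 || !a5   [double negation]

a2 || !a5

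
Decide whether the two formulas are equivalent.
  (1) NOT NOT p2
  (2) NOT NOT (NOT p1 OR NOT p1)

No

E1: NOT NOT p2
    = p2
E2: NOT NOT (NOT p1 OR NOT p1)
    = NOT (p1 AND p1)
    = NOT p1
These differ: at p1=0, p2=0, E1 = 0 but E2 = 1.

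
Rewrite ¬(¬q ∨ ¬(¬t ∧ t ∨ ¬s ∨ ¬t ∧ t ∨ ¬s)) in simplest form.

¬(¬q ∨ ¬(¬t ∧ t ∨ ¬s ∨ ¬t ∧ t ∨ ¬s))
= ¬(¬q ∨ ¬(¬t ∧ t ∨ ¬s))   (idempotence)
= q ∧ (¬t ∧ t ∨ ¬s)   (De Morgan)
= q ∧ ¬s   (complement / identity)

q ∧ ¬s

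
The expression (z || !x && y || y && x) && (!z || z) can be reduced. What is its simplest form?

(z || !x && y || y && x) && (!z || z)
= z || !x && y || y && x   [complement / identity]
= z || y   [distribution]

z || y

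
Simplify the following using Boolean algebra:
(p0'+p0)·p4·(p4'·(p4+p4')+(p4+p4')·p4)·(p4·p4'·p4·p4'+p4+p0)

(p0'+p0)·p4·(p4'·(p4+p4')+(p4+p4')·p4)·(p4·p4'·p4·p4'+p4+p0)
= p4·(p4'·(p4+p4')+(p4+p4')·p4)·(p4·p4'·p4·p4'+p4+p0)   (complement / identity)
= p4·(p4+p4')·(p4·p4'·p4·p4'+p4+p0)   (distribution)
= p4·(p4·p4'·p4·p4'+p4+p0)   (complement / identity)
= p4·(p4·p4'+p4+p0)   (idempotence)
= p4·(p4+p0)   (complement / identity)
= p4   (absorption)

p4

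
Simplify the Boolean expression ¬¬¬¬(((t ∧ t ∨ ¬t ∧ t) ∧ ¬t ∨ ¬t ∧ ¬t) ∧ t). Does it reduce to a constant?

¬¬¬¬(((t ∧ t ∨ ¬t ∧ t) ∧ ¬t ∨ ¬t ∧ ¬t) ∧ t)
= ¬¬(((t ∧ t ∨ ¬t ∧ t) ∧ ¬t ∨ ¬t ∧ ¬t) ∧ t)   (double negation)
= ((t ∧ t ∨ ¬t ∧ t) ∧ ¬t ∨ ¬t ∧ ¬t) ∧ t   (double negation)
= (t ∧ ¬t ∨ ¬t ∧ ¬t) ∧ t   (distribution)
= ¬t ∧ t   (distribution)
= False   (complement)

False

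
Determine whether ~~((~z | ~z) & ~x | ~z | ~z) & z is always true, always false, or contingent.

always false

~~((~z | ~z) & ~x | ~z | ~z) & z
= ~~(~z | ~z) & z   [absorption]
= ~~~z & z   [idempotence]
= ~z & z   [double negation]
= 0   [complement]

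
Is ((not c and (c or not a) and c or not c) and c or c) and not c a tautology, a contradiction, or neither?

contradiction

((not c and (c or not a) and c or not c) and c or c) and not c
= ((not c and c or not c) and c or c) and not c
= (not c and c or c) and not c
= c and not c
= False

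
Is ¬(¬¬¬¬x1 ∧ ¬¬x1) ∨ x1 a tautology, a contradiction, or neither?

¬(¬¬¬¬x1 ∧ ¬¬x1) ∨ x1
= ¬¬¬x1 ∨ ¬x1 ∨ x1   [De Morgan]
= ¬x1 ∨ ¬x1 ∨ x1   [double negation]
= ¬x1 ∨ x1   [idempotence]
= True   [complement]

tautology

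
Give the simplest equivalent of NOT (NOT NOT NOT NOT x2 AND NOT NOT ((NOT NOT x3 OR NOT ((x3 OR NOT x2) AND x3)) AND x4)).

NOT x2 OR NOT x4

NOT (NOT NOT NOT NOT x2 AND NOT NOT ((NOT NOT x3 OR NOT ((x3 OR NOT x2) AND x3)) AND x4))
= NOT (NOT NOT x2 AND NOT NOT ((NOT NOT x3 OR NOT ((x3 OR NOT x2) AND x3)) AND x4))
= NOT (NOT NOT x2 AND NOT NOT ((NOT NOT x3 OR NOT x3) AND x4))
= NOT x2 OR NOT ((NOT NOT x3 OR NOT x3) AND x4)
= NOT x2 OR NOT ((x3 OR NOT x3) AND x4)
= NOT x2 OR NOT x4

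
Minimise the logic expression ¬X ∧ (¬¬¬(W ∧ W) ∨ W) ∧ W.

¬X ∧ (¬¬¬(W ∧ W) ∨ W) ∧ W
= ¬X ∧ (¬(W ∧ W) ∨ W) ∧ W   — double negation
= ¬X ∧ (¬W ∨ W) ∧ W   — idempotence
= ¬X ∧ W   — complement / identity

¬X ∧ W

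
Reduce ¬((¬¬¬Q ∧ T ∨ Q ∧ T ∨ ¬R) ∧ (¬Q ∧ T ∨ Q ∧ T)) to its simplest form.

¬((¬¬¬Q ∧ T ∨ Q ∧ T ∨ ¬R) ∧ (¬Q ∧ T ∨ Q ∧ T))
= ¬((¬Q ∧ T ∨ Q ∧ T ∨ ¬R) ∧ (¬Q ∧ T ∨ Q ∧ T))   (double negation)
= ¬(¬Q ∧ T ∨ Q ∧ T)   (absorption)
= ¬T   (distribution)

¬T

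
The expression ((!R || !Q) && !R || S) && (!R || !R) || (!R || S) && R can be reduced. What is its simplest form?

!R || S

((!R || !Q) && !R || S) && (!R || !R) || (!R || S) && R
= (!R || S) && (!R || !R) || (!R || S) && R   (absorption)
= (!R || S) && !R || (!R || S) && R   (idempotence)
= !R || S   (distribution)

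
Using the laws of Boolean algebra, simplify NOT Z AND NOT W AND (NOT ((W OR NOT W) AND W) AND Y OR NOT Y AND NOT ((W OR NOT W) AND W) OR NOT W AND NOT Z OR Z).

NOT Z AND NOT W

NOT Z AND NOT W AND (NOT ((W OR NOT W) AND W) AND Y OR NOT Y AND NOT ((W OR NOT W) AND W) OR NOT W AND NOT Z OR Z)
= NOT Z AND NOT W AND (NOT ((W OR NOT W) AND W) OR NOT W AND NOT Z OR Z)   (distribution)
= NOT Z AND NOT W AND (NOT W OR NOT W AND NOT Z OR Z)   (complement / identity)
= NOT Z AND NOT W AND (NOT W OR Z)   (absorption)
= NOT Z AND NOT W   (absorption)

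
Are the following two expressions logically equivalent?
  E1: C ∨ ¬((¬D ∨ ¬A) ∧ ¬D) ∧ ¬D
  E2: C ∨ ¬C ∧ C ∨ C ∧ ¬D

Yes

E1: C ∨ ¬((¬D ∨ ¬A) ∧ ¬D) ∧ ¬D
    = C ∨ ¬¬D ∧ ¬D   — absorption
    = C ∨ D ∧ ¬D   — double negation
    = C   — complement / identity
E2: C ∨ ¬C ∧ C ∨ C ∧ ¬D
    = C ∨ C ∧ ¬D   — complement / identity
    = C   — absorption
Both reduce to C, so they are equivalent.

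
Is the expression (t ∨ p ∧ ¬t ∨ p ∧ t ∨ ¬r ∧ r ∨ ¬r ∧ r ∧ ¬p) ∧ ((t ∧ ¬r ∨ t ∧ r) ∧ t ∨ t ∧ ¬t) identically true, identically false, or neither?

neither

(t ∨ p ∧ ¬t ∨ p ∧ t ∨ ¬r ∧ r ∨ ¬r ∧ r ∧ ¬p) ∧ ((t ∧ ¬r ∨ t ∧ r) ∧ t ∨ t ∧ ¬t)
= (t ∨ p ∧ ¬t ∨ p ∧ t ∨ ¬r ∧ r) ∧ ((t ∧ ¬r ∨ t ∧ r) ∧ t ∨ t ∧ ¬t)   [absorption]
= (t ∨ p ∧ ¬t ∨ p ∧ t ∨ ¬r ∧ r) ∧ (t ∧ t ∨ t ∧ ¬t)   [distribution]
= (t ∨ p ∧ ¬t ∨ p ∧ t) ∧ (t ∧ t ∨ t ∧ ¬t)   [complement / identity]
= (t ∨ p) ∧ (t ∧ t ∨ t ∧ ¬t)   [distribution]
= (t ∨ p) ∧ t   [distribution]
= t   [absorption]
This depends on t, so it is not a constant.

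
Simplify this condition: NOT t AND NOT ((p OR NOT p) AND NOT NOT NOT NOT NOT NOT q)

NOT t AND NOT ((p OR NOT p) AND NOT NOT NOT NOT NOT NOT q)
= NOT t AND NOT ((p OR NOT p) AND NOT NOT NOT NOT q)   (double negation)
= NOT t AND NOT ((p OR NOT p) AND NOT NOT q)   (double negation)
= NOT t AND NOT NOT NOT q   (complement / identity)
= NOT t AND NOT q   (double negation)

NOT t AND NOT q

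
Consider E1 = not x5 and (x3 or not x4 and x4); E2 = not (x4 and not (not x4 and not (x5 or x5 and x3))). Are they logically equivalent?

E1: not x5 and (x3 or not x4 and x4)
    = not x5 and x3
E2: not (x4 and not (not x4 and not (x5 or x5 and x3)))
    = not (x4 and (x4 or x5 or x5 and x3))
    = not (x4 and (x4 or x5))
    = not x4
These differ: at x3=1, x4=0, x5=1, E1 = 0 but E2 = 1.

No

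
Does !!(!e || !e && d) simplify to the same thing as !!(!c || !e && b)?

No

E1: !!(!e || !e && d)
    = !!!e   — absorption
    = !e   — double negation
E2: !!(!c || !e && b)
    = !c || !e && b   — double negation
These differ: at b=0, c=0, d=0, e=1, E1 = 0 but E2 = 1.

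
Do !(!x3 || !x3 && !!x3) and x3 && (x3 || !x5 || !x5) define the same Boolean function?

E1: !(!x3 || !x3 && !!x3)
    = !(!x3 || !x3 && x3)
    = !!x3
    = x3
E2: x3 && (x3 || !x5 || !x5)
    = x3 && (x3 || !x5)
    = x3
Both reduce to x3, so they are equivalent.

Yes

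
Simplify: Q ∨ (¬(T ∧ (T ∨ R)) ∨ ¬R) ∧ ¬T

Q ∨ (¬(T ∧ (T ∨ R)) ∨ ¬R) ∧ ¬T
= Q ∨ (¬T ∨ ¬R) ∧ ¬T   — absorption
= Q ∨ ¬T   — absorption

Q ∨ ¬T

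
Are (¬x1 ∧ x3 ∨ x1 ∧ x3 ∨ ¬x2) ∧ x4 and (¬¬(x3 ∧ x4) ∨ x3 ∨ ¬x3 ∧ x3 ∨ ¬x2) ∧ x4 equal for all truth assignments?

E1: (¬x1 ∧ x3 ∨ x1 ∧ x3 ∨ ¬x2) ∧ x4
    = (x3 ∨ ¬x2) ∧ x4   (distribution)
E2: (¬¬(x3 ∧ x4) ∨ x3 ∨ ¬x3 ∧ x3 ∨ ¬x2) ∧ x4
    = (x3 ∧ x4 ∨ x3 ∨ ¬x3 ∧ x3 ∨ ¬x2) ∧ x4   (double negation)
    = (x3 ∧ x4 ∨ x3 ∨ ¬x2) ∧ x4   (complement / identity)
    = (x3 ∨ ¬x2) ∧ x4   (absorption)
Both reduce to (x3 ∨ ¬x2) ∧ x4, so they are equivalent.

Yes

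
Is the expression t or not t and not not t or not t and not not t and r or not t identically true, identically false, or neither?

identically true

t or not t and not not t or not t and not not t and r or not t
= t or not t and not not t or not t   — absorption
= t or not t and t or not t   — double negation
= t or not t   — complement / identity
= True   — complement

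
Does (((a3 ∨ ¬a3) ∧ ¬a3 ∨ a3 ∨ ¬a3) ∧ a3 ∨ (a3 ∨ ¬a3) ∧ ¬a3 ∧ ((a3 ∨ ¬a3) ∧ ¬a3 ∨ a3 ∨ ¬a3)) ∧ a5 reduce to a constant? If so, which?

no

(((a3 ∨ ¬a3) ∧ ¬a3 ∨ a3 ∨ ¬a3) ∧ a3 ∨ (a3 ∨ ¬a3) ∧ ¬a3 ∧ ((a3 ∨ ¬a3) ∧ ¬a3 ∨ a3 ∨ ¬a3)) ∧ a5
= ((a3 ∨ ¬a3) ∧ ¬a3 ∨ a3 ∨ ¬a3) ∧ (a3 ∨ (a3 ∨ ¬a3) ∧ ¬a3) ∧ a5   — distribution
= ((a3 ∨ ¬a3) ∧ a3 ∨ (a3 ∨ ¬a3) ∧ ¬a3) ∧ a5   — distribution
= (a3 ∨ ¬a3) ∧ a5   — distribution
= a5   — complement / identity
This depends on a5, so it is not a constant.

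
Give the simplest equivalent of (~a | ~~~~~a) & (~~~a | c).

~a

(~a | ~~~~~a) & (~~~a | c)
= (~a | ~~~a) & (~~~a | c)   — double negation
= ~~~a | ~a & c   — distribution
= ~a | ~a & c   — double negation
= ~a   — absorption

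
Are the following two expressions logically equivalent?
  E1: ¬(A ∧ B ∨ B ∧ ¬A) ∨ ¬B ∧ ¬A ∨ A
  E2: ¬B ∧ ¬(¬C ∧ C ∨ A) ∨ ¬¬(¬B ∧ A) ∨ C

E1: ¬(A ∧ B ∨ B ∧ ¬A) ∨ ¬B ∧ ¬A ∨ A
    = ¬B ∨ ¬B ∧ ¬A ∨ A   (distribution)
    = ¬B ∨ A   (absorption)
E2: ¬B ∧ ¬(¬C ∧ C ∨ A) ∨ ¬¬(¬B ∧ A) ∨ C
    = ¬B ∧ ¬(¬C ∧ C ∨ A) ∨ ¬B ∧ A ∨ C   (double negation)
    = ¬B ∧ ¬A ∨ ¬B ∧ A ∨ C   (complement / identity)
    = ¬B ∨ C   (distribution)
These differ: at A=1, B=1, C=0, E1 = 1 but E2 = 0.

No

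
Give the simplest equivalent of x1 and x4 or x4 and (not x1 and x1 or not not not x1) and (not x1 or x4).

x4

x1 and x4 or x4 and (not x1 and x1 or not not not x1) and (not x1 or x4)
= x1 and x4 or x4 and not not not x1 and (not x1 or x4)
= x1 and x4 or x4 and not x1 and (not x1 or x4)
= x1 and x4 or x4 and not x1
= x4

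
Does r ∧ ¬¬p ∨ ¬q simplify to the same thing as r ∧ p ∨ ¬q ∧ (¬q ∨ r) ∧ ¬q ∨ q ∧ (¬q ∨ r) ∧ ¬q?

E1: r ∧ ¬¬p ∨ ¬q
    = r ∧ p ∨ ¬q   (double negation)
E2: r ∧ p ∨ ¬q ∧ (¬q ∨ r) ∧ ¬q ∨ q ∧ (¬q ∨ r) ∧ ¬q
    = r ∧ p ∨ (¬q ∨ r) ∧ ¬q   (distribution)
    = r ∧ p ∨ ¬q   (absorption)
Both reduce to r ∧ p ∨ ¬q, so they are equivalent.

Yes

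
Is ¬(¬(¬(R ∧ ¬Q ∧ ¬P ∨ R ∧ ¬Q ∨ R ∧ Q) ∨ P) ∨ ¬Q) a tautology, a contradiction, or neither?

neither

¬(¬(¬(R ∧ ¬Q ∧ ¬P ∨ R ∧ ¬Q ∨ R ∧ Q) ∨ P) ∨ ¬Q)
= ¬(¬(¬(R ∧ ¬Q ∨ R ∧ Q) ∨ P) ∨ ¬Q)   — absorption
= ¬(¬(¬R ∨ P) ∨ ¬Q)   — distribution
= (¬R ∨ P) ∧ Q   — De Morgan
This depends on P, Q, R, so it is not a constant.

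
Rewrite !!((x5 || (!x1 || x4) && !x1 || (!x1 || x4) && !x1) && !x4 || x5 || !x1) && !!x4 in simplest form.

!!((x5 || (!x1 || x4) && !x1 || (!x1 || x4) && !x1) && !x4 || x5 || !x1) && !!x4
= !!((x5 || (!x1 || x4) && !x1) && !x4 || x5 || !x1) && !!x4   [idempotence]
= !!((x5 || !x1) && !x4 || x5 || !x1) && !!x4   [absorption]
= !!(x5 || !x1) && !!x4   [absorption]
= (x5 || !x1) && !!x4   [double negation]
= (x5 || !x1) && x4   [double negation]

(x5 || !x1) && x4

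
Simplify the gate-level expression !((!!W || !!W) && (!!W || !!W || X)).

!((!!W || !!W) && (!!W || !!W || X))
= !(!!W || !!W)   (absorption)
= !!!W   (idempotence)
= !W   (double negation)

!W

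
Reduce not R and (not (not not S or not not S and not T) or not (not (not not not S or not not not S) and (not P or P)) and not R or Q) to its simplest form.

not R and (not S or Q)

not R and (not (not not S or not not S and not T) or not (not (not not not S or not not not S) and (not P or P)) and not R or Q)
= not R and (not not not S or not (not (not not not S or not not not S) and (not P or P)) and not R or Q)
= not R and (not not not S or not (not not not not S and (not P or P)) and not R or Q)
= not R and (not not not S or not (not not S and (not P or P)) and not R or Q)
= not R and (not not not S or not not not S and not R or Q)
= not R and (not not not S or Q)
= not R and (not S or Q)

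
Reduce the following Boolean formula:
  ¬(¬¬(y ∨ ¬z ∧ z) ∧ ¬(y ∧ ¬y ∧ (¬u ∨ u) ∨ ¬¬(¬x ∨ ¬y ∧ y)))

¬y ∨ ¬x

¬(¬¬(y ∨ ¬z ∧ z) ∧ ¬(y ∧ ¬y ∧ (¬u ∨ u) ∨ ¬¬(¬x ∨ ¬y ∧ y)))
= ¬(¬¬(y ∨ ¬z ∧ z) ∧ ¬(y ∧ ¬y ∨ ¬¬(¬x ∨ ¬y ∧ y)))   — complement / identity
= ¬(¬¬(y ∨ ¬z ∧ z) ∧ ¬(y ∧ ¬y ∨ ¬¬¬x))   — complement / identity
= ¬(¬¬(y ∨ ¬z ∧ z) ∧ ¬(y ∧ ¬y ∨ ¬x))   — double negation
= ¬(¬¬y ∧ ¬(y ∧ ¬y ∨ ¬x))   — complement / identity
= ¬(¬¬y ∧ ¬¬x)   — complement / identity
= ¬y ∨ ¬x   — De Morgan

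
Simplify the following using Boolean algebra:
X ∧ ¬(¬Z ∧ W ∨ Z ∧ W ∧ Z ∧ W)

X ∧ ¬W

X ∧ ¬(¬Z ∧ W ∨ Z ∧ W ∧ Z ∧ W)
= X ∧ ¬(¬Z ∧ W ∨ Z ∧ W)   (idempotence)
= X ∧ ¬W   (distribution)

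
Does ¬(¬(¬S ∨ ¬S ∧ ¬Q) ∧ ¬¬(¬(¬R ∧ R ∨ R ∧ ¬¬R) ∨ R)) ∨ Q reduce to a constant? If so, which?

no

¬(¬(¬S ∨ ¬S ∧ ¬Q) ∧ ¬¬(¬(¬R ∧ R ∨ R ∧ ¬¬R) ∨ R)) ∨ Q
= ¬(¬¬S ∧ ¬¬(¬(¬R ∧ R ∨ R ∧ ¬¬R) ∨ R)) ∨ Q   [absorption]
= ¬(¬¬S ∧ (¬(¬R ∧ R ∨ R ∧ ¬¬R) ∨ R)) ∨ Q   [double negation]
= ¬(S ∧ (¬(¬R ∧ R ∨ R ∧ ¬¬R) ∨ R)) ∨ Q   [double negation]
= ¬(S ∧ (¬(¬R ∧ R ∨ R ∧ R) ∨ R)) ∨ Q   [double negation]
= ¬(S ∧ (¬R ∨ R)) ∨ Q   [distribution]
= ¬S ∨ Q   [complement / identity]
This depends on Q, S, so it is not a constant.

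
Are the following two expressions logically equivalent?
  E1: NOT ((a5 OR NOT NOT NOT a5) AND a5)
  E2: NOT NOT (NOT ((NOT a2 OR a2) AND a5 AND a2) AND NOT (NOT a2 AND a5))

E1: NOT ((a5 OR NOT NOT NOT a5) AND a5)
    = NOT ((a5 OR NOT a5) AND a5)
    = NOT a5
E2: NOT NOT (NOT ((NOT a2 OR a2) AND a5 AND a2) AND NOT (NOT a2 AND a5))
    = NOT ((NOT a2 OR a2) AND a5 AND a2 OR NOT a2 AND a5)
    = NOT (a5 AND a2 OR NOT a2 AND a5)
    = NOT a5
Both reduce to NOT a5, so they are equivalent.

Yes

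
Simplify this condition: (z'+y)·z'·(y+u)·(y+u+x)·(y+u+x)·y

(z'+y)·z'·(y+u)·(y+u+x)·(y+u+x)·y
= (z'+y)·z'·(y+u)·(y+u+x)·y   — idempotence
= (z'+y)·z'·(y+u)·y   — absorption
= (z'+y)·z'·y   — absorption
= z'·y   — absorption

z'·y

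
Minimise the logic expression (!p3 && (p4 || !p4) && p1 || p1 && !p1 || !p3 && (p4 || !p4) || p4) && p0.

(!p3 || p4) && p0

(!p3 && (p4 || !p4) && p1 || p1 && !p1 || !p3 && (p4 || !p4) || p4) && p0
= (!p3 && (p4 || !p4) && p1 || !p3 && (p4 || !p4) || p4) && p0
= (!p3 && (p4 || !p4) || p4) && p0
= (!p3 || p4) && p0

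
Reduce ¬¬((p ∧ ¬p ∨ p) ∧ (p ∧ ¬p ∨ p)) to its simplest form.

¬¬((p ∧ ¬p ∨ p) ∧ (p ∧ ¬p ∨ p))
= (p ∧ ¬p ∨ p) ∧ (p ∧ ¬p ∨ p)   (double negation)
= p ∧ ¬p ∨ p   (idempotence)
= p   (complement / identity)

p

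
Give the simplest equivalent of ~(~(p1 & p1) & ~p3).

~(~(p1 & p1) & ~p3)
= ~(~p1 & ~p3)   [idempotence]
= p1 | p3   [De Morgan]

p1 | p3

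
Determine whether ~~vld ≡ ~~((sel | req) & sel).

E1: ~~vld
    = vld
E2: ~~((sel | req) & sel)
    = ~~sel
    = sel
These differ: at req=0, sel=1, vld=0, E1 = 0 but E2 = 1.

No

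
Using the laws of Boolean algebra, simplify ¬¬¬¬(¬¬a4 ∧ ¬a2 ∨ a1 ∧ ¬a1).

¬¬¬¬(¬¬a4 ∧ ¬a2 ∨ a1 ∧ ¬a1)
= ¬¬(¬¬a4 ∧ ¬a2 ∨ a1 ∧ ¬a1)   — double negation
= ¬¬a4 ∧ ¬a2 ∨ a1 ∧ ¬a1   — double negation
= ¬¬a4 ∧ ¬a2   — complement / identity
= a4 ∧ ¬a2   — double negation

a4 ∧ ¬a2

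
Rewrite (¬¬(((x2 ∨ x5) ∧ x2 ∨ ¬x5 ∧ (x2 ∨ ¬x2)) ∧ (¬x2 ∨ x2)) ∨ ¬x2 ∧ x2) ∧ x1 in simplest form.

(¬¬(((x2 ∨ x5) ∧ x2 ∨ ¬x5 ∧ (x2 ∨ ¬x2)) ∧ (¬x2 ∨ x2)) ∨ ¬x2 ∧ x2) ∧ x1
= (¬¬((x2 ∨ ¬x5 ∧ (x2 ∨ ¬x2)) ∧ (¬x2 ∨ x2)) ∨ ¬x2 ∧ x2) ∧ x1   (absorption)
= ¬¬((x2 ∨ ¬x5 ∧ (x2 ∨ ¬x2)) ∧ (¬x2 ∨ x2)) ∧ x1   (complement / identity)
= ¬¬((x2 ∨ ¬x5) ∧ (¬x2 ∨ x2)) ∧ x1   (complement / identity)
= ¬¬(x2 ∨ ¬x5) ∧ x1   (complement / identity)
= (x2 ∨ ¬x5) ∧ x1   (double negation)

(x2 ∨ ¬x5) ∧ x1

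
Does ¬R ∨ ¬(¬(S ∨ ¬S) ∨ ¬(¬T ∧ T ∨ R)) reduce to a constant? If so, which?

¬R ∨ ¬(¬(S ∨ ¬S) ∨ ¬(¬T ∧ T ∨ R))
= ¬R ∨ (S ∨ ¬S) ∧ (¬T ∧ T ∨ R)   — De Morgan
= ¬R ∨ ¬T ∧ T ∨ R   — complement / identity
= ¬R ∨ R   — complement / identity
= True   — complement

yes, True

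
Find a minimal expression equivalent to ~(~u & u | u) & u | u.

u

~(~u & u | u) & u | u
= ~u & u | u   [complement / identity]
= u   [complement / identity]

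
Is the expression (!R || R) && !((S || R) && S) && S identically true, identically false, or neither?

identically false

(!R || R) && !((S || R) && S) && S
= (!R || R) && !S && S   (absorption)
= !S && S   (complement / identity)
= false   (complement)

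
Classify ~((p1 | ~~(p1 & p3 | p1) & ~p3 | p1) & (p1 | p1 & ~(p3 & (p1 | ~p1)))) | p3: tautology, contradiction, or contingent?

contingent

~((p1 | ~~(p1 & p3 | p1) & ~p3 | p1) & (p1 | p1 & ~(p3 & (p1 | ~p1)))) | p3
= ~((p1 | (p1 & p3 | p1) & ~p3 | p1) & (p1 | p1 & ~(p3 & (p1 | ~p1)))) | p3   (double negation)
= ~((p1 | p1 & ~p3 | p1) & (p1 | p1 & ~(p3 & (p1 | ~p1)))) | p3   (absorption)
= ~((p1 | p1 & ~p3 | p1) & (p1 | p1 & ~p3)) | p3   (complement / identity)
= ~(p1 | p1 & ~p3) | p3   (absorption)
= ~p1 | p3   (absorption)
This depends on p1, p3, so it is not a constant.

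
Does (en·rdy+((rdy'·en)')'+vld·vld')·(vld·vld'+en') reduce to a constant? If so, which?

(en·rdy+((rdy'·en)')'+vld·vld')·(vld·vld'+en')
= (en·rdy+((rdy'·en)')')·en'+vld·vld'   (distribution)
= (en·rdy+rdy'·en)·en'+vld·vld'   (double negation)
= en·en'+vld·vld'   (distribution)
= en·en'   (complement / identity)
= 0   (complement)

yes, False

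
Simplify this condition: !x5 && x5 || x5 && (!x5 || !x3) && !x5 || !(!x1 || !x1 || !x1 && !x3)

x1

!x5 && x5 || x5 && (!x5 || !x3) && !x5 || !(!x1 || !x1 || !x1 && !x3)
= !x5 && x5 || x5 && (!x5 || !x3) && !x5 || !(!x1 || !x1)
= x5 && (!x5 || !x3) && !x5 || !(!x1 || !x1)
= x5 && !x5 || !(!x1 || !x1)
= !(!x1 || !x1)
= x1 && x1
= x1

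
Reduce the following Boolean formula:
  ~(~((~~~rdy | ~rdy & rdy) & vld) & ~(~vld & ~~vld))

~rdy & vld

~(~((~~~rdy | ~rdy & rdy) & vld) & ~(~vld & ~~vld))
= ~(~(~~~rdy & vld) & ~(~vld & ~~vld))   [complement / identity]
= ~~~rdy & vld | ~vld & ~~vld   [De Morgan]
= ~~~rdy & vld | ~vld & vld   [double negation]
= ~rdy & vld | ~vld & vld   [double negation]
= ~rdy & vld   [complement / identity]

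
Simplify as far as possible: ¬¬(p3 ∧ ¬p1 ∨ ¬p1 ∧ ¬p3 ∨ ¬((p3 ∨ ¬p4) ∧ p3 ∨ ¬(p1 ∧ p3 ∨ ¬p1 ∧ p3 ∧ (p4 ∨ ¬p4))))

¬¬(p3 ∧ ¬p1 ∨ ¬p1 ∧ ¬p3 ∨ ¬((p3 ∨ ¬p4) ∧ p3 ∨ ¬(p1 ∧ p3 ∨ ¬p1 ∧ p3 ∧ (p4 ∨ ¬p4))))
= ¬¬(¬p1 ∨ ¬((p3 ∨ ¬p4) ∧ p3 ∨ ¬(p1 ∧ p3 ∨ ¬p1 ∧ p3 ∧ (p4 ∨ ¬p4))))   (distribution)
= ¬¬(¬p1 ∨ ¬((p3 ∨ ¬p4) ∧ p3 ∨ ¬(p1 ∧ p3 ∨ ¬p1 ∧ p3)))   (complement / identity)
= ¬¬(¬p1 ∨ ¬(p3 ∨ ¬(p1 ∧ p3 ∨ ¬p1 ∧ p3)))   (absorption)
= ¬(p1 ∧ (p3 ∨ ¬(p1 ∧ p3 ∨ ¬p1 ∧ p3)))   (De Morgan)
= ¬(p1 ∧ (p3 ∨ ¬p3))   (distribution)
= ¬p1   (complement / identity)

¬p1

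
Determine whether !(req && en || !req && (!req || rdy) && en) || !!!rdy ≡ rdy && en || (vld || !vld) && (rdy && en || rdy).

E1: !(req && en || !req && (!req || rdy) && en) || !!!rdy
    = !(req && en || !req && en) || !!!rdy   [absorption]
    = !(req && en || !req && en) || !rdy   [double negation]
    = !en || !rdy   [distribution]
E2: rdy && en || (vld || !vld) && (rdy && en || rdy)
    = rdy && en || (vld || !vld) && rdy   [absorption]
    = rdy && en || rdy   [complement / identity]
    = rdy   [absorption]
These differ: at en=0, rdy=0, req=0, vld=0, E1 = 1 but E2 = 0.

No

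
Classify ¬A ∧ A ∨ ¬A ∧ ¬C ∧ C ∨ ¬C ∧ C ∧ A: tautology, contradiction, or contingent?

¬A ∧ A ∨ ¬A ∧ ¬C ∧ C ∨ ¬C ∧ C ∧ A
= ¬A ∧ ¬C ∧ C ∨ ¬C ∧ C ∧ A   (complement / identity)
= ¬C ∧ C   (distribution)
= False   (complement)

contradiction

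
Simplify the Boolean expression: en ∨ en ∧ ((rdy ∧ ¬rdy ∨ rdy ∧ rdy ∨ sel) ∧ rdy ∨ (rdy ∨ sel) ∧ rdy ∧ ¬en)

en

en ∨ en ∧ ((rdy ∧ ¬rdy ∨ rdy ∧ rdy ∨ sel) ∧ rdy ∨ (rdy ∨ sel) ∧ rdy ∧ ¬en)
= en ∨ en ∧ ((rdy ∨ sel) ∧ rdy ∨ (rdy ∨ sel) ∧ rdy ∧ ¬en)   (distribution)
= en ∨ en ∧ (rdy ∨ sel) ∧ rdy   (absorption)
= en ∨ en ∧ rdy   (absorption)
= en   (absorption)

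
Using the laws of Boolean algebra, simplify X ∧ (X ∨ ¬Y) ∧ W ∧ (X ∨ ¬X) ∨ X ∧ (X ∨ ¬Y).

X ∧ (X ∨ ¬Y) ∧ W ∧ (X ∨ ¬X) ∨ X ∧ (X ∨ ¬Y)
= X ∧ (X ∨ ¬Y) ∧ W ∨ X ∧ (X ∨ ¬Y)
= X ∧ (X ∨ ¬Y)
= X

X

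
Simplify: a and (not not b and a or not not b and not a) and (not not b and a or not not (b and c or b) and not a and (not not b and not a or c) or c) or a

a

a and (not not b and a or not not b and not a) and (not not b and a or not not (b and c or b) and not a and (not not b and not a or c) or c) or a
= a and (not not b and a or not not b and not a) and (not not b and a or not not b and not a and (not not b and not a or c) or c) or a   — absorption
= a and (not not b and a or not not b and not a) and (not not b and a or not not b and not a or c) or a   — absorption
= a and (not not b and a or not not b and not a) or a   — absorption
= a and not not b or a   — distribution
= a and b or a   — double negation
= a   — absorption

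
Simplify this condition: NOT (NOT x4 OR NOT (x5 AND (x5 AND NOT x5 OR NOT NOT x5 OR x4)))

x4 AND x5

NOT (NOT x4 OR NOT (x5 AND (x5 AND NOT x5 OR NOT NOT x5 OR x4)))
= x4 AND x5 AND (x5 AND NOT x5 OR NOT NOT x5 OR x4)   (De Morgan)
= x4 AND x5 AND (NOT NOT x5 OR x4)   (complement / identity)
= x4 AND x5 AND (x5 OR x4)   (double negation)
= x4 AND x5   (absorption)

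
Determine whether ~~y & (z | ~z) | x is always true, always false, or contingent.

~~y & (z | ~z) | x
= ~~y | x   (complement / identity)
= y | x   (double negation)
This depends on x, y, so it is not a constant.

contingent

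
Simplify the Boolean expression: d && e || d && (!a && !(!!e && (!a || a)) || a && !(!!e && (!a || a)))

d && e || d && (!a && !(!!e && (!a || a)) || a && !(!!e && (!a || a)))
= d && e || d && !(!!e && (!a || a))   [distribution]
= d && e || d && !!!e   [complement / identity]
= d && e || d && !e   [double negation]
= d   [distribution]

d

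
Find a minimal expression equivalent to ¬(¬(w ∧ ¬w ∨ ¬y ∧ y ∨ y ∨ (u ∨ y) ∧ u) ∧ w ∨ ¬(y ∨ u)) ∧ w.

¬(¬(w ∧ ¬w ∨ ¬y ∧ y ∨ y ∨ (u ∨ y) ∧ u) ∧ w ∨ ¬(y ∨ u)) ∧ w
= ¬(¬(w ∧ ¬w ∨ ¬y ∧ y ∨ y ∨ u) ∧ w ∨ ¬(y ∨ u)) ∧ w   [absorption]
= ¬(¬(¬y ∧ y ∨ y ∨ u) ∧ w ∨ ¬(y ∨ u)) ∧ w   [complement / identity]
= ¬(¬(y ∨ u) ∧ w ∨ ¬(y ∨ u)) ∧ w   [complement / identity]
= ¬¬(y ∨ u) ∧ w   [absorption]
= (y ∨ u) ∧ w   [double negation]

(y ∨ u) ∧ w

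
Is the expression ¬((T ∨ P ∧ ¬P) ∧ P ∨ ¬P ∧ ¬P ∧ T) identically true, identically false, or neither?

neither

¬((T ∨ P ∧ ¬P) ∧ P ∨ ¬P ∧ ¬P ∧ T)
= ¬(T ∧ P ∨ ¬P ∧ ¬P ∧ T)   (complement / identity)
= ¬(T ∧ P ∨ ¬P ∧ T)   (idempotence)
= ¬T   (distribution)
This depends on T, so it is not a constant.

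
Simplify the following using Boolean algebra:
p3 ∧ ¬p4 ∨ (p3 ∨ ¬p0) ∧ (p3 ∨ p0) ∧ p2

(¬p4 ∨ p2) ∧ p3

p3 ∧ ¬p4 ∨ (p3 ∨ ¬p0) ∧ (p3 ∨ p0) ∧ p2
= p3 ∧ ¬p4 ∨ (p3 ∨ ¬p0 ∧ p0) ∧ p2   — distribution
= p3 ∧ ¬p4 ∨ p3 ∧ p2   — complement / identity
= (¬p4 ∨ p2) ∧ p3   — distribution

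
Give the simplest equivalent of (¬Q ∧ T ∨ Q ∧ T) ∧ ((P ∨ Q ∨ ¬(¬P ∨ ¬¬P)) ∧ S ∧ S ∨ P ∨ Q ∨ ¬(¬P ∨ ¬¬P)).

T ∧ (P ∨ Q)

(¬Q ∧ T ∨ Q ∧ T) ∧ ((P ∨ Q ∨ ¬(¬P ∨ ¬¬P)) ∧ S ∧ S ∨ P ∨ Q ∨ ¬(¬P ∨ ¬¬P))
= T ∧ ((P ∨ Q ∨ ¬(¬P ∨ ¬¬P)) ∧ S ∧ S ∨ P ∨ Q ∨ ¬(¬P ∨ ¬¬P))   — distribution
= T ∧ ((P ∨ Q ∨ ¬(¬P ∨ ¬¬P)) ∧ S ∨ P ∨ Q ∨ ¬(¬P ∨ ¬¬P))   — idempotence
= T ∧ (P ∨ Q ∨ ¬(¬P ∨ ¬¬P))   — absorption
= T ∧ (P ∨ Q ∨ P ∧ ¬P)   — De Morgan
= T ∧ (P ∨ Q)   — complement / identity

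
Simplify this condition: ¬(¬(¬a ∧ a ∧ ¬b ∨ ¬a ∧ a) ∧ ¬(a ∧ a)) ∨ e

¬(¬(¬a ∧ a ∧ ¬b ∨ ¬a ∧ a) ∧ ¬(a ∧ a)) ∨ e
= ¬(¬(¬a ∧ a) ∧ ¬(a ∧ a)) ∨ e   — absorption
= ¬a ∧ a ∨ a ∧ a ∨ e   — De Morgan
= a ∨ e   — distribution

a ∨ e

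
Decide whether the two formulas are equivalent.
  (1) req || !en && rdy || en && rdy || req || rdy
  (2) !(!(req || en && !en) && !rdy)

E1: req || !en && rdy || en && rdy || req || rdy
    = req || rdy || req || rdy
    = req || rdy
E2: !(!(req || en && !en) && !rdy)
    = req || en && !en || rdy
    = req || rdy
Both reduce to req || rdy, so they are equivalent.

Yes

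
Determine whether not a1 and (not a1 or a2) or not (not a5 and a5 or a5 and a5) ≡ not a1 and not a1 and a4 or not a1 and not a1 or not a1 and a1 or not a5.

E1: not a1 and (not a1 or a2) or not (not a5 and a5 or a5 and a5)
    = not a1 and (not a1 or a2) or not a5
    = not a1 or not a5
E2: not a1 and not a1 and a4 or not a1 and not a1 or not a1 and a1 or not a5
    = not a1 and not a1 or not a1 and a1 or not a5
    = not a1 or not a5
Both reduce to not a1 or not a5, so they are equivalent.

Yes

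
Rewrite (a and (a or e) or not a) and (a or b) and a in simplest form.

(a and (a or e) or not a) and (a or b) and a
= (a or not a) and (a or b) and a   (absorption)
= (a or b) and a   (complement / identity)
= a   (absorption)

a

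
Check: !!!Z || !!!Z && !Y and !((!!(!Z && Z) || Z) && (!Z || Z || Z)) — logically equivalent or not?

E1: !!!Z || !!!Z && !Y
    = !!!Z   (absorption)
    = !Z   (double negation)
E2: !((!!(!Z && Z) || Z) && (!Z || Z || Z))
    = !((!Z && Z || Z) && (!Z || Z || Z))   (double negation)
    = !(Z && (!Z || Z || Z))   (complement / identity)
    = !(Z && (!Z || Z))   (idempotence)
    = !Z   (complement / identity)
Both reduce to !Z, so they are equivalent.

Yes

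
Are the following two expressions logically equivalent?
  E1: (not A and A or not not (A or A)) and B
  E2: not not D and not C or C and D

No

E1: (not A and A or not not (A or A)) and B
    = (not A and A or not not A) and B   (idempotence)
    = not not A and B   (complement / identity)
    = A and B   (double negation)
E2: not not D and not C or C and D
    = D and not C or C and D   (double negation)
    = D   (distribution)
These differ: at A=1, B=0, C=0, D=1, E1 = 0 but E2 = 1.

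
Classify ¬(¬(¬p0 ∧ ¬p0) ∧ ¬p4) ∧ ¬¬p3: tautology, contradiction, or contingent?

contingent

¬(¬(¬p0 ∧ ¬p0) ∧ ¬p4) ∧ ¬¬p3
= ¬(¬¬p0 ∧ ¬p4) ∧ ¬¬p3
= ¬(¬¬p0 ∧ ¬p4) ∧ p3
= (¬p0 ∨ p4) ∧ p3
This depends on p0, p3, p4, so it is not a constant.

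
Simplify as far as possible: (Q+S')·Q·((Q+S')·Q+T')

Q

(Q+S')·Q·((Q+S')·Q+T')
= (Q+S')·Q   [absorption]
= Q   [absorption]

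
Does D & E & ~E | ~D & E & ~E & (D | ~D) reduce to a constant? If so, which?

D & E & ~E | ~D & E & ~E & (D | ~D)
= D & E & ~E | ~D & E & ~E   — complement / identity
= E & ~E   — distribution
= 0   — complement

yes, False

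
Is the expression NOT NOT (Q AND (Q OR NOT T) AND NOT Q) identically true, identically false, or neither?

identically false

NOT NOT (Q AND (Q OR NOT T) AND NOT Q)
= NOT NOT (Q AND NOT Q)   (absorption)
= Q AND NOT Q   (double negation)
= FALSE   (complement)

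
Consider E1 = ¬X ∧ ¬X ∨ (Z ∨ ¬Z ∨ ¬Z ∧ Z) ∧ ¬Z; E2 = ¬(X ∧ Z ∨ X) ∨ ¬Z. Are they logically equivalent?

Yes

E1: ¬X ∧ ¬X ∨ (Z ∨ ¬Z ∨ ¬Z ∧ Z) ∧ ¬Z
    = ¬X ∧ ¬X ∨ (Z ∨ ¬Z) ∧ ¬Z   [complement / identity]
    = ¬X ∨ (Z ∨ ¬Z) ∧ ¬Z   [idempotence]
    = ¬X ∨ ¬Z   [complement / identity]
E2: ¬(X ∧ Z ∨ X) ∨ ¬Z
    = ¬X ∨ ¬Z   [absorption]
Both reduce to ¬X ∨ ¬Z, so they are equivalent.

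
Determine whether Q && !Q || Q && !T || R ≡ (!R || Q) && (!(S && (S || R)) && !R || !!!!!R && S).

E1: Q && !Q || Q && !T || R
    = Q && !T || R
E2: (!R || Q) && (!(S && (S || R)) && !R || !!!!!R && S)
    = (!R || Q) && (!(S && (S || R)) && !R || !!!R && S)
    = (!R || Q) && (!(S && (S || R)) && !R || !R && S)
    = (!R || Q) && (!S && !R || !R && S)
    = (!R || Q) && !R
    = !R
These differ: at Q=1, R=1, S=0, T=0, E1 = 1 but E2 = 0.

No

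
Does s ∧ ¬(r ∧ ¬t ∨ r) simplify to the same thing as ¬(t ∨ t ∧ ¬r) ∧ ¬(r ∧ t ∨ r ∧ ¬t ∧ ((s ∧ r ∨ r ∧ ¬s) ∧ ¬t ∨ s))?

E1: s ∧ ¬(r ∧ ¬t ∨ r)
    = s ∧ ¬r
E2: ¬(t ∨ t ∧ ¬r) ∧ ¬(r ∧ t ∨ r ∧ ¬t ∧ ((s ∧ r ∨ r ∧ ¬s) ∧ ¬t ∨ s))
    = ¬t ∧ ¬(r ∧ t ∨ r ∧ ¬t ∧ ((s ∧ r ∨ r ∧ ¬s) ∧ ¬t ∨ s))
    = ¬t ∧ ¬(r ∧ t ∨ r ∧ ¬t ∧ (r ∧ ¬t ∨ s))
    = ¬t ∧ ¬(r ∧ t ∨ r ∧ ¬t)
    = ¬t ∧ ¬r
These differ: at r=0, s=1, t=1, E1 = 1 but E2 = 0.

No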